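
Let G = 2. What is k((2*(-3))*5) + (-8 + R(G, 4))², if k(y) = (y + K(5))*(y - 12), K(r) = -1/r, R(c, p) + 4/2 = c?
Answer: 6662/5 ≈ 1332.4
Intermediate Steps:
R(c, p) = -2 + c
k(y) = (-12 + y)*(-⅕ + y) (k(y) = (y - 1/5)*(y - 12) = (y - 1*⅕)*(-12 + y) = (y - ⅕)*(-12 + y) = (-⅕ + y)*(-12 + y) = (-12 + y)*(-⅕ + y))
k((2*(-3))*5) + (-8 + R(G, 4))² = (12/5 + ((2*(-3))*5)² - 61*2*(-3)*5/5) + (-8 + (-2 + 2))² = (12/5 + (-6*5)² - (-366)*5/5) + (-8 + 0)² = (12/5 + (-30)² - 61/5*(-30)) + (-8)² = (12/5 + 900 + 366) + 64 = 6342/5 + 64 = 6662/5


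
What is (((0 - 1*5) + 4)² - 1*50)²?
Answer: 2401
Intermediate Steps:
(((0 - 1*5) + 4)² - 1*50)² = (((0 - 5) + 4)² - 50)² = ((-5 + 4)² - 50)² = ((-1)² - 50)² = (1 - 50)² = (-49)² = 2401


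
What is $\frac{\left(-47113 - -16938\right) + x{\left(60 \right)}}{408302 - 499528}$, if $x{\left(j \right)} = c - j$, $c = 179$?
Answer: $\frac{15028}{45613} \approx 0.32947$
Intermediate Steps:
$x{\left(j \right)} = 179 - j$
$\frac{\left(-47113 - -16938\right) + x{\left(60 \right)}}{408302 - 499528} = \frac{\left(-47113 - -16938\right) + \left(179 - 60\right)}{408302 - 499528} = \frac{\left(-47113 + 16938\right) + \left(179 - 60\right)}{-91226} = \left(-30175 + 119\right) \left(- \frac{1}{91226}\right) = \left(-30056\right) \left(- \frac{1}{91226}\right) = \frac{15028}{45613}$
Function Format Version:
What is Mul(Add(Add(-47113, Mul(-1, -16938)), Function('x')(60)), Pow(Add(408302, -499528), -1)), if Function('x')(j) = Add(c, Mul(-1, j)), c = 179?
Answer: Rational(15028, 45613) ≈ 0.32947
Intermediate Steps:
Function('x')(j) = Add(179, Mul(-1, j))
Mul(Add(Add(-47113, Mul(-1, -16938)), Function('x')(60)), Pow(Add(408302, -499528), -1)) = Mul(Add(Add(-47113, Mul(-1, -16938)), Add(179, Mul(-1, 60))), Pow(Add(408302, -499528), -1)) = Mul(Add(Add(-47113, 16938), Add(179, -60)), Pow(-91226, -1)) = Mul(Add(-30175, 119), Rational(-1, 91226)) = Mul(-30056, Rational(-1, 91226)) = Rational(15028, 45613)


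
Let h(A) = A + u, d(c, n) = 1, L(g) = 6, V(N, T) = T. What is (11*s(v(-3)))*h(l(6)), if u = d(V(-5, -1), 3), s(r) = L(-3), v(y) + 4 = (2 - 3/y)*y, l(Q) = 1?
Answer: 132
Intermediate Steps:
v(y) = -4 + y*(2 - 3/y) (v(y) = -4 + (2 - 3/y)*y = -4 + y*(2 - 3/y))
s(r) = 6
u = 1
h(A) = 1 + A (h(A) = A + 1 = 1 + A)
(11*s(v(-3)))*h(l(6)) = (11*6)*(1 + 1) = 66*2 = 132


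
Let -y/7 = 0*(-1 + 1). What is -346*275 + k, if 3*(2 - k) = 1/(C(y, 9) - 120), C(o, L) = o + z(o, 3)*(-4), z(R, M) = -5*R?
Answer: -34253279/360 ≈ -95148.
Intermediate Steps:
y = 0 (y = -0*(-1 + 1) = -0*0 = -7*0 = 0)
C(o, L) = 21*o (C(o, L) = o - 5*o*(-4) = o + 20*o = 21*o)
k = 721/360 (k = 2 - 1/(3*(21*0 - 120)) = 2 - 1/(3*(0 - 120)) = 2 - ⅓/(-120) = 2 - ⅓*(-1/120) = 2 + 1/360 = 721/360 ≈ 2.0028)
-346*275 + k = -346*275 + 721/360 = -95150 + 721/360 = -34253279/360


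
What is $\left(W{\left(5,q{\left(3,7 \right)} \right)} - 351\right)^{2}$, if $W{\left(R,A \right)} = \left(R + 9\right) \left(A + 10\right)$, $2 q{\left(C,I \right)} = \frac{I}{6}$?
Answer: $\frac{1481089}{36} \approx 41141.0$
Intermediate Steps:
$q{\left(C,I \right)} = \frac{I}{12}$ ($q{\left(C,I \right)} = \frac{I \frac{1}{6}}{2} = \frac{\frac{1}{6} I}{2} = \frac{I}{12}$)
$W{\left(R,A \right)} = \left(9 + R\right) \left(10 + A\right)$
$\left(W{\left(5,q{\left(3,7 \right)} \right)} - 351\right)^{2} = \left(\left(90 + 9 \cdot \frac{1}{12} \cdot 7 + 10 \cdot 5 + \frac{1}{12} \cdot 7 \cdot 5\right) - 351\right)^{2} = \left(\left(90 + 9 \cdot \frac{7}{12} + 50 + \frac{7}{12} \cdot 5\right) - 351\right)^{2} = \left(\left(90 + \frac{21}{4} + 50 + \frac{35}{12}\right) - 351\right)^{2} = \left(\frac{889}{6} - 351\right)^{2} = \left(- \frac{1217}{6}\right)^{2} = \frac{1481089}{36}$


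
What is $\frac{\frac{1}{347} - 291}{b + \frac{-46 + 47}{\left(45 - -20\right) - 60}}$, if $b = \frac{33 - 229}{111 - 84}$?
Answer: $\frac{13631760}{330691} \approx 41.222$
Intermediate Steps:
$b = - \frac{196}{27} \approx -7.2593$
$\frac{\frac{1}{347} - 291}{b + \frac{-46 + 47}{\left(45 - -20\right) - 60}} = \frac{\frac{1}{347} - 291}{- \frac{196}{27} + \frac{-46 + 47}{\left(45 - -20\right) - 60}} = \frac{\frac{1}{347} - 291}{- \frac{196}{27} + 1 \frac{1}{\left(45 + 20\right) - 60}} = - \frac{100976}{347 \left(- \frac{196}{27} + 1 \frac{1}{65 - 60}\right)} = - \frac{100976}{347 \left(- \frac{196}{27} + 1 \cdot \frac{1}{5}\right)} = - \frac{100976}{347 \left(- \frac{196}{27} + \frac{1}{5}\right)} = - \frac{100976}{347 \left(- \frac{953}{135}\right)} = \left(- \frac{100976}{347}\right) \left(- \frac{135}{953}\right) = \frac{13631760}{330691}$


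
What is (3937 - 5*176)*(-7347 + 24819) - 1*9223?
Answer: 53402681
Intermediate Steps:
(3937 - 5*176)*(-7347 + 24819) - 1*9223 = (3937 - 880)*17472 - 9223 = 3057*17472 - 9223 = 53411904 - 9223 = 53402681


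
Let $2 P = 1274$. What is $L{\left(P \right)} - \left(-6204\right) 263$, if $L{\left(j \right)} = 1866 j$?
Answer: $2820294$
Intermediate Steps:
$P = 637$ ($P = \frac{1}{2} \cdot 1274 = 637$)
$L{\left(P \right)} - \left(-6204\right) 263 = 1866 \cdot 637 - \left(-6204\right) 263 = 1188642 - -1631652 = 1188642 + 1631652 = 2820294$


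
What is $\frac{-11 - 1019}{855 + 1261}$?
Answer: $- \frac{515}{1058} \approx -0.48677$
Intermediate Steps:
$\frac{-11 - 1019}{855 + 1261} = \frac{-11 - 1019}{2116} = \left(-11 - 1019\right) \frac{1}{2116} = \left(-1030\right) \frac{1}{2116} = - \frac{515}{1058}$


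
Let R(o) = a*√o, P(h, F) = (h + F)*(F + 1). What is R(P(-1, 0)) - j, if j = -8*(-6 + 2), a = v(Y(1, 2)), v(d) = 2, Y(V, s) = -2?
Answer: -32 + 2*I ≈ -32.0 + 2.0*I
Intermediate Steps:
a = 2
P(h, F) = (1 + F)*(F + h) (P(h, F) = (F + h)*(1 + F) = (1 + F)*(F + h))
R(o) = 2*√o
j = 32 (j = -8*(-4) = 32)
R(P(-1, 0)) - j = 2*√(0 - 1 + 0² + 0*(-1)) - 1*32 = 2*√(0 - 1 + 0 + 0) - 32 = 2*√(-1) - 32 = 2*I - 32 = -32 + 2*I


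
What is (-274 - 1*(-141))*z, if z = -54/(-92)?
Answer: -3591/46 ≈ -78.065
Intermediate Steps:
z = 27/46 (z = -54*(-1/92) = 27/46 ≈ 0.58696)
(-274 - 1*(-141))*z = (-274 - 1*(-141))*(27/46) = (-274 + 141)*(27/46) = -133*27/46 = -3591/46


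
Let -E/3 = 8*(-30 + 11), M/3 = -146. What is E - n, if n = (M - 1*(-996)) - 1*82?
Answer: -20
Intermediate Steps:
M = -438 (M = 3*(-146) = -438)
E = 456 (E = -24*(-30 + 11) = -24*(-19) = -3*(-152) = 456)
n = 476 (n = (-438 - 1*(-996)) - 1*82 = (-438 + 996) - 82 = 558 - 82 = 476)
E - n = 456 - 1*476 = 456 - 476 = -20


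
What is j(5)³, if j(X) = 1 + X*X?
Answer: 17576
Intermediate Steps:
j(X) = 1 + X²
j(5)³ = (1 + 5²)³ = (1 + 25)³ = 26³ = 17576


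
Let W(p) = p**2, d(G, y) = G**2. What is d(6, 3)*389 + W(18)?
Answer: 14328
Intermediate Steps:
d(6, 3)*389 + W(18) = 6**2*389 + 18**2 = 36*389 + 324 = 14004 + 324 = 14328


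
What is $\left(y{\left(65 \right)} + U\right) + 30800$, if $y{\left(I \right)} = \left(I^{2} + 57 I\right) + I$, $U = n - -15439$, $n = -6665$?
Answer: $47569$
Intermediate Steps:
$U = 8774$ ($U = -6665 - -15439 = -6665 + 15439 = 8774$)
$y{\left(I \right)} = I^{2} + 58 I$
$\left(y{\left(65 \right)} + U\right) + 30800 = \left(65 \left(58 + 65\right) + 8774\right) + 30800 = \left(65 \cdot 123 + 8774\right) + 30800 = \left(7995 + 8774\right) + 30800 = 16769 + 30800 = 47569$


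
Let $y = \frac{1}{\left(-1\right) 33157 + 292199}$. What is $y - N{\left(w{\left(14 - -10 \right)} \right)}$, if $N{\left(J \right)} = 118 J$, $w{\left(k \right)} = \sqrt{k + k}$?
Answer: $\frac{1}{259042} - 472 \sqrt{3} \approx -817.53$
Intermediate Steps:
$w{\left(k \right)} = \sqrt{2} \sqrt{k}$ ($w{\left(k \right)} = \sqrt{2 k} = \sqrt{2} \sqrt{k}$)
$y = \frac{1}{259042}$ ($y = \frac{1}{-33157 + 292199} = \frac{1}{259042} \approx 3.8604 \cdot 10^{-6}$)
$y - N{\left(w{\left(14 - -10 \right)} \right)} = \frac{1}{259042} - 118 \sqrt{2} \sqrt{14 - -10} = \frac{1}{259042} - 118 \sqrt{2} \sqrt{14 + 10} = \frac{1}{259042} - 118 \sqrt{2} \sqrt{24} = \frac{1}{259042} - 118 \sqrt{2} \cdot 2 \sqrt{6} = \frac{1}{259042} - 118 \cdot 4 \sqrt{3} = \frac{1}{259042} - 472 \sqrt{3}$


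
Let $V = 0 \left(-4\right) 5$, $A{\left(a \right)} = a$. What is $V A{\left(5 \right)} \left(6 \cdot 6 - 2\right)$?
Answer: $0$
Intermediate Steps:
$V = 0$ ($V = 0 \cdot 5 = 0$)
$V A{\left(5 \right)} \left(6 \cdot 6 - 2\right) = 0 \cdot 5 \left(6 \cdot 6 - 2\right) = 0 \left(36 - 2\right) = 0 \cdot 34 = 0$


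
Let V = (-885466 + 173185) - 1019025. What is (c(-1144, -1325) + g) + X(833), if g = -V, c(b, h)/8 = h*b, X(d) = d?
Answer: 13858539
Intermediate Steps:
V = -1731306 (V = -712281 - 1019025 = -1731306)
c(b, h) = 8*b*h (c(b, h) = 8*(h*b) = 8*(b*h) = 8*b*h)
g = 1731306 (g = -1*(-1731306) = 1731306)
(c(-1144, -1325) + g) + X(833) = (8*(-1144)*(-1325) + 1731306) + 833 = (12126400 + 1731306) + 833 = 13857706 + 833 = 13858539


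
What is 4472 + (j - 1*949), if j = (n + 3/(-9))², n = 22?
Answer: 35932/9 ≈ 3992.4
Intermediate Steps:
j = 4225/9 (j = (22 + 3/(-9))² = (22 + 3*(-⅑))² = (22 - ⅓)² = (65/3)² = 4225/9 ≈ 469.44)
4472 + (j - 1*949) = 4472 + (4225/9 - 1*949) = 4472 + (4225/9 - 949) = 4472 - 4316/9 = 35932/9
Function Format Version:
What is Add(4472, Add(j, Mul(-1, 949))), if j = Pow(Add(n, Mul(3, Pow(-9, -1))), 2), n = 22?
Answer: Rational(35932, 9) ≈ 3992.4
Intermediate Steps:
j = Rational(4225, 9) (j = Pow(Add(22, Mul(3, Pow(-9, -1))), 2) = Pow(Add(22, Mul(3, Rational(-1, 9))), 2) = Pow(Add(22, Rational(-1, 3)), 2) = Pow(Rational(65, 3), 2) = Rational(4225, 9) ≈ 469.44)
Add(4472, Add(j, Mul(-1, 949))) = Add(4472, Add(Rational(4225, 9), Mul(-1, 949))) = Add(4472, Add(Rational(4225, 9), -949)) = Add(4472, Rational(-4316, 9)) = Rational(35932, 9)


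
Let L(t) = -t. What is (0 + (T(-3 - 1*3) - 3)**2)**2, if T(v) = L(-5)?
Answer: 16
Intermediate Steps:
T(v) = 5 (T(v) = -1*(-5) = 5)
(0 + (T(-3 - 1*3) - 3)**2)**2 = (0 + (5 - 3)**2)**2 = (0 + 2**2)**2 = (0 + 4)**2 = 4**2 = 16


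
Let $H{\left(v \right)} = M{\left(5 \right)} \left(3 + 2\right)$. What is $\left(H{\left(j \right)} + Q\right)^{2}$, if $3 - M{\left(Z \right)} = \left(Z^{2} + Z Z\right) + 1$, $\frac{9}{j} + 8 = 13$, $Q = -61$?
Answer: $90601$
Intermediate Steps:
$j = \frac{9}{5}$ ($j = \frac{9}{-8 + 13} = \frac{9}{5} \approx 1.8$)
$M{\left(Z \right)} = 2 - 2 Z^{2}$ ($M{\left(Z \right)} = 3 - \left(\left(Z^{2} + Z Z\right) + 1\right) = 3 - \left(\left(Z^{2} + Z^{2}\right) + 1\right) = 3 - \left(2 Z^{2} + 1\right) = 3 - \left(1 + 2 Z^{2}\right) = 2 - 2 Z^{2}$)
$H{\left(v \right)} = -240$ ($H{\left(v \right)} = \left(2 - 2 \cdot 5^{2}\right) \left(3 + 2\right) = \left(2 - 50\right) 5 = \left(-48\right) 5 = -240$)
$\left(H{\left(j \right)} + Q\right)^{2} = \left(-240 - 61\right)^{2} = \left(-301\right)^{2} = 90601$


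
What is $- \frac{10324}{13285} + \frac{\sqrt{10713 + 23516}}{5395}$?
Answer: $- \frac{10324}{13285} + \frac{\sqrt{34229}}{5395} \approx -0.74282$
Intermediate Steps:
$- \frac{10324}{13285} + \frac{\sqrt{10713 + 23516}}{5395} = \left(-10324\right) \frac{1}{13285} + \sqrt{34229} \cdot \frac{1}{5395} = - \frac{10324}{13285} + \frac{\sqrt{34229}}{5395}$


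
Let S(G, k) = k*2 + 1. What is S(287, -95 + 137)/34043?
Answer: 85/34043 ≈ 0.0024968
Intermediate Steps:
S(G, k) = 1 + 2*k (S(G, k) = 2*k + 1 = 1 + 2*k)
S(287, -95 + 137)/34043 = (1 + 2*(-95 + 137))/34043 = (1 + 2*42)*(1/34043) = (1 + 84)*(1/34043) = 85*(1/34043) = 85/34043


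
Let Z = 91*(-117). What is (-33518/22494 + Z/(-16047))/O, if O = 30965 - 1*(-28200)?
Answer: -16576096/1186459470165 ≈ -1.3971e-5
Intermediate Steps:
Z = -10647
O = 59165 (O = 30965 + 28200 = 59165)
(-33518/22494 + Z/(-16047))/O = (-33518/22494 - 10647/(-16047))/59165 = (-33518*1/22494 - 10647*(-1/16047))*(1/59165) = (-16759/11247 + 1183/1783)*(1/59165) = -16576096/20053401*1/59165 = -16576096/1186459470165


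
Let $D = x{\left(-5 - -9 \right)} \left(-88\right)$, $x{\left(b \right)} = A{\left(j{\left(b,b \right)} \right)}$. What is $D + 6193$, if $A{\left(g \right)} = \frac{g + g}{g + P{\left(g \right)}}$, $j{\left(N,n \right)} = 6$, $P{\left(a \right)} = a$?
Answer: $6105$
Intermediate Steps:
$A{\left(g \right)} = 1$ ($A{\left(g \right)} = \frac{g + g}{g + g} = \frac{2 g}{2 g} = 2 g \frac{1}{2 g} = 1$)
$x{\left(b \right)} = 1$
$D = -88$ ($D = 1 \left(-88\right) = -88$)
$D + 6193 = -88 + 6193 = 6105$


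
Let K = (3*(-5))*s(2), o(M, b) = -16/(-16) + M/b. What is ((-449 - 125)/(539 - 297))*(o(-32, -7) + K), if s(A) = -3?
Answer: -14514/121 ≈ -119.95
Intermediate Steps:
o(M, b) = 1 + M/b (o(M, b) = -16*(-1/16) + M/b = 1 + M/b)
K = 45 (K = (3*(-5))*(-3) = -15*(-3) = 45)
((-449 - 125)/(539 - 297))*(o(-32, -7) + K) = ((-449 - 125)/(539 - 297))*((-32 - 7)/(-7) + 45) = (-574/242)*(-⅐*(-39) + 45) = (-574*1/242)*(39/7 + 45) = -287/121*354/7 = -14514/121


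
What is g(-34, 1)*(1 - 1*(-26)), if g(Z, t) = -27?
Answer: -729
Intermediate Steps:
g(-34, 1)*(1 - 1*(-26)) = -27*(1 - 1*(-26)) = -27*(1 + 26) = -27*27 = -729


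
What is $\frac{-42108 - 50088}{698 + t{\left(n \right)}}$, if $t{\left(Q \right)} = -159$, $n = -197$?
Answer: $- \frac{92196}{539} \approx -171.05$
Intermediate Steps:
$\frac{-42108 - 50088}{698 + t{\left(n \right)}} = \frac{-42108 - 50088}{698 - 159} = - \frac{92196}{539}$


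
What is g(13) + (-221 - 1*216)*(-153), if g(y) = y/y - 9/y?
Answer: 869197/13 ≈ 66861.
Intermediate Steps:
g(y) = 1 - 9/y
g(13) + (-221 - 1*216)*(-153) = (-9 + 13)/13 + (-221 - 1*216)*(-153) = (1/13)*4 + (-221 - 216)*(-153) = 4/13 - 437*(-153) = 4/13 + 66861 = 869197/13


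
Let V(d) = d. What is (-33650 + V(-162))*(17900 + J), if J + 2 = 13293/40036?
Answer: -6057230630313/10009 ≈ -6.0518e+8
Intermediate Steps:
J = -66779/40036 (J = -2 + 13293/40036 = -66779/40036 ≈ -1.6680)
(-33650 + V(-162))*(17900 + J) = (-33650 - 162)*(17900 - 66779/40036) = -33812*716577621/40036 = -6057230630313/10009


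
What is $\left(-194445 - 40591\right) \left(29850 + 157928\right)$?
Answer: $-44134590008$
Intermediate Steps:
$\left(-194445 - 40591\right) \left(29850 + 157928\right) = \left(-194445 + \left(-123403 + 82812\right)\right) 187778 = \left(-194445 - 40591\right) 187778 = \left(-235036\right) 187778 = -44134590008$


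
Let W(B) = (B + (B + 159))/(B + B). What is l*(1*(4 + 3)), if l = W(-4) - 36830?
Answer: -2063537/8 ≈ -2.5794e+5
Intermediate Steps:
W(B) = (159 + 2*B)/(2*B) (W(B) = (B + (159 + B))/((2*B)) = (159 + 2*B)*(1/(2*B)) = (159 + 2*B)/(2*B))
l = -294791/8 (l = (159/2 - 4)/(-4) - 36830 = -¼*151/2 - 36830 = -151/8 - 36830 = -294791/8 ≈ -36849.)
l*(1*(4 + 3)) = -294791*(4 + 3)/8 = -294791*7/8 = -294791/8*7 = -2063537/8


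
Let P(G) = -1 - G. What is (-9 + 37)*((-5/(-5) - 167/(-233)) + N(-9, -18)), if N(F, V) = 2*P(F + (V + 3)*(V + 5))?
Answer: -2428776/233 ≈ -10424.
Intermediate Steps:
N(F, V) = -2 - 2*F - 2*(3 + V)*(5 + V) (N(F, V) = 2*(-1 - (F + (V + 3)*(V + 5))) = 2*(-1 - (F + (3 + V)*(5 + V))) = 2*(-1 + (-F - (3 + V)*(5 + V))) = 2*(-1 - F - (3 + V)*(5 + V)) = -2 - 2*F - 2*(3 + V)*(5 + V))
(-9 + 37)*((-5/(-5) - 167/(-233)) + N(-9, -18)) = (-9 + 37)*((-5/(-5) - 167/(-233)) + (-32 - 16*(-18) - 2*(-9) - 2*(-18)**2)) = 28*((-5*(-1/5) - 167*(-1/233)) + (-32 + 288 + 18 - 2*324)) = 28*((1 + 167/233) + (-32 + 288 + 18 - 648)) = 28*(400/233 - 374) = 28*(-86742/233) = -2428776/233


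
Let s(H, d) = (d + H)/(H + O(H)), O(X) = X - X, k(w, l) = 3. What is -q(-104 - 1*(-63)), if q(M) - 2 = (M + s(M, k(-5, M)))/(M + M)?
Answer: -8367/3362 ≈ -2.4887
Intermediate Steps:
O(X) = 0
s(H, d) = (H + d)/H (s(H, d) = (d + H)/(H + 0) = (H + d)/H)
q(M) = 2 + (M + (3 + M)/M)/(2*M) (q(M) = 2 + (M + (M + 3)/M)/(M + M) = 2 + (M + (3 + M)/M)/((2*M)) = 2 + (M + (3 + M)/M)*(1/(2*M)) = 2 + (M + (3 + M)/M)/(2*M))
-q(-104 - 1*(-63)) = -(3 + (-104 - 1*(-63)) + 5*(-104 - 1*(-63))²)/(2*(-104 - 1*(-63))²) = -(3 + (-104 + 63) + 5*(-104 + 63)²)/(2*(-104 + 63)²) = -(3 - 41 + 5*(-41)²)/(2*(-41)²) = -(3 - 41 + 5*1681)/(2*1681) = -(3 - 41 + 8405)/(2*1681) = -8367/(2*1681) = -1*8367/3362 = -8367/3362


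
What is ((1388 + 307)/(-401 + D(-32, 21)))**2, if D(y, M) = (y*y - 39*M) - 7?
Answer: 2873025/41209 ≈ 69.718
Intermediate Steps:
D(y, M) = -7 + y**2 - 39*M (D(y, M) = (y**2 - 39*M) - 7 = -7 + y**2 - 39*M)
((1388 + 307)/(-401 + D(-32, 21)))**2 = ((1388 + 307)/(-401 + (-7 + (-32)**2 - 39*21)))**2 = (1695/(-401 + (-7 + 1024 - 819)))**2 = (1695/(-401 + 198))**2 = (1695/(-203))**2 = (1695*(-1/203))**2 = (-1695/203)**2 = 2873025/41209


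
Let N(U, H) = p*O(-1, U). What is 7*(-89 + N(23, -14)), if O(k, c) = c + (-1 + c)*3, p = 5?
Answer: 2492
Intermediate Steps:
O(k, c) = -3 + 4*c (O(k, c) = c + (-3 + 3*c) = -3 + 4*c)
N(U, H) = -15 + 20*U (N(U, H) = 5*(-3 + 4*U) = -15 + 20*U)
7*(-89 + N(23, -14)) = 7*(-89 + (-15 + 20*23)) = 7*(-89 + (-15 + 460)) = 7*(-89 + 445) = 7*356 = 2492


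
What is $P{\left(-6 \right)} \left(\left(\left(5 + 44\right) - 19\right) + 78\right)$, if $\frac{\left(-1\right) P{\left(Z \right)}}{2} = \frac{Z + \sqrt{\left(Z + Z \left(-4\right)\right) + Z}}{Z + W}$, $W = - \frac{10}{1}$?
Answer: $-81 + 27 \sqrt{3} \approx -34.235$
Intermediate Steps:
$W = -10$ ($W = \left(-10\right) 1 = -10$)
$P{\left(Z \right)} = - \frac{2 \left(Z + \sqrt{2} \sqrt{- Z}\right)}{-10 + Z}$ ($P{\left(Z \right)} = - 2 \frac{Z + \sqrt{\left(Z + Z \left(-4\right)\right) + Z}}{Z - 10} = - 2 \frac{Z + \sqrt{\left(Z - 4 Z\right) + Z}}{-10 + Z} = - 2 \frac{Z + \sqrt{- 3 Z + Z}}{-10 + Z} = - 2 \frac{Z + \sqrt{- 2 Z}}{-10 + Z} = - 2 \frac{Z + \sqrt{2} \sqrt{- Z}}{-10 + Z} = - \frac{2 \left(Z + \sqrt{2} \sqrt{- Z}\right)}{-10 + Z}$)
$P{\left(-6 \right)} \left(\left(\left(5 + 44\right) - 19\right) + 78\right) = \frac{2 \left(\left(-1\right) \left(-6\right) - \sqrt{2} \sqrt{\left(-1\right) \left(-6\right)}\right)}{-10 - 6} \left(\left(\left(5 + 44\right) - 19\right) + 78\right) = \frac{2 \left(6 - \sqrt{2} \sqrt{6}\right)}{-16} \left(\left(49 - 19\right) + 78\right) = 2 \left(- \frac{1}{16}\right) \left(6 - 2 \sqrt{3}\right) \left(30 + 78\right) = \left(- \frac{3}{4} + \frac{\sqrt{3}}{4}\right) 108 = -81 + 27 \sqrt{3}$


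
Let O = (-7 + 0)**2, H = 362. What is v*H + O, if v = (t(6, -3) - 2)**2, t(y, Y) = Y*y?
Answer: 144849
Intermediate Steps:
O = 49 (O = (-7)**2 = 49)
v = 400 (v = (-3*6 - 2)**2 = (-18 - 2)**2 = (-20)**2 = 400)
v*H + O = 400*362 + 49 = 144800 + 49 = 144849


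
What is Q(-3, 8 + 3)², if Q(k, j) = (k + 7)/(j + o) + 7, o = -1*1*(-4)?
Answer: 11881/225 ≈ 52.804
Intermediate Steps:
o = 4 (o = -1*(-4) = 4)
Q(k, j) = 7 + (7 + k)/(4 + j) (Q(k, j) = (k + 7)/(j + 4) + 7 = (7 + k)/(4 + j) + 7 = 7 + (7 + k)/(4 + j))
Q(-3, 8 + 3)² = ((35 - 3 + 7*(8 + 3))/(4 + (8 + 3)))² = ((35 - 3 + 7*11)/(4 + 11))² = ((35 - 3 + 77)/15)² = ((1/15)*109)² = (109/15)² = 11881/225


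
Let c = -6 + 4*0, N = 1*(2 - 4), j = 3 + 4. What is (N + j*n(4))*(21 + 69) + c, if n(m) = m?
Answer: 2334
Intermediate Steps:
j = 7
N = -2 (N = 1*(-2) = -2)
c = -6 (c = -6 + 0 = -6)
(N + j*n(4))*(21 + 69) + c = (-2 + 7*4)*(21 + 69) - 6 = (-2 + 28)*90 - 6 = 26*90 - 6 = 2340 - 6 = 2334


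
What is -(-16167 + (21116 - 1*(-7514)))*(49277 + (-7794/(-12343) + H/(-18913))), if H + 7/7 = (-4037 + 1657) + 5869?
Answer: -143367907402404003/233443159 ≈ -6.1415e+8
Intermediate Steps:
H = 3488 (H = -1 + ((-4037 + 1657) + 5869) = -1 + (-2380 + 5869) = -1 + 3489 = 3488)
-(-16167 + (21116 - 1*(-7514)))*(49277 + (-7794/(-12343) + H/(-18913))) = -(-16167 + (21116 - 1*(-7514)))*(49277 + (-7794/(-12343) + 3488/(-18913))) = -(-16167 + (21116 + 7514))*(49277 + (-7794*(-1/12343) + 3488*(-1/18913))) = -(-16167 + 28630)*(49277 + (7794/12343 - 3488/18913)) = -12463*(49277 + 104355538/233443159) = -12463*11503482901581/233443159 = -1*143367907402404003/233443159 = -143367907402404003/233443159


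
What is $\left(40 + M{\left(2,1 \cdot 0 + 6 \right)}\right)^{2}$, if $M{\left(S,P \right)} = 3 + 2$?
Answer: $2025$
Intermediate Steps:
$M{\left(S,P \right)} = 5$
$\left(40 + M{\left(2,1 \cdot 0 + 6 \right)}\right)^{2} = \left(40 + 5\right)^{2} = 45^{2} = 2025$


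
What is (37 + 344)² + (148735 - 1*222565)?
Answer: 71331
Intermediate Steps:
(37 + 344)² + (148735 - 1*222565) = 381² + (148735 - 222565) = 145161 - 73830 = 71331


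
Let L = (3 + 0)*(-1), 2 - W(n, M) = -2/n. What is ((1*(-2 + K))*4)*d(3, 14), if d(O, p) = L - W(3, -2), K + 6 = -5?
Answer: 884/3 ≈ 294.67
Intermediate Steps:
K = -11 (K = -6 - 5 = -11)
W(n, M) = 2 + 2/n (W(n, M) = 2 - (-2)/n = 2 + 2/n)
L = -3 (L = 3*(-1) = -3)
d(O, p) = -17/3 (d(O, p) = -3 - (2 + 2/3) = -3 - (2 + 2*(⅓)) = -3 - (2 + ⅔) = -3 - 1*8/3 = -3 - 8/3 = -17/3)
((1*(-2 + K))*4)*d(3, 14) = ((1*(-2 - 11))*4)*(-17/3) = ((1*(-13))*4)*(-17/3) = -13*4*(-17/3) = -52*(-17/3) = 884/3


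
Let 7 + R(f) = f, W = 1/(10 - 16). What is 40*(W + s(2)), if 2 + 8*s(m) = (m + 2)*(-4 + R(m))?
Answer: -590/3 ≈ -196.67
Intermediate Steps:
W = -1/6 (W = 1/(-6) = -1/6 ≈ -0.16667)
R(f) = -7 + f
s(m) = -1/4 + (-11 + m)*(2 + m)/8 (s(m) = -1/4 + ((m + 2)*(-4 + (-7 + m)))/8 = -1/4 + ((2 + m)*(-11 + m))/8 = -1/4 + ((-11 + m)*(2 + m))/8 = -1/4 + (-11 + m)*(2 + m)/8)
40*(W + s(2)) = 40*(-1/6 + (-3 - 9/8*2 + (1/8)*2**2)) = 40*(-1/6 + (-3 - 9/4 + (1/8)*4)) = 40*(-1/6 + (-3 - 9/4 + 1/2)) = 40*(-1/6 - 19/4) = 40*(-59/12) = -590/3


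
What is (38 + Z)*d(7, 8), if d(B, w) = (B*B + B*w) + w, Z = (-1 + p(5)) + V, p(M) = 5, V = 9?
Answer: 5763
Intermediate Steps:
Z = 13 (Z = (-1 + 5) + 9 = 4 + 9 = 13)
d(B, w) = w + B² + B*w (d(B, w) = (B² + B*w) + w = w + B² + B*w)
(38 + Z)*d(7, 8) = (38 + 13)*(8 + 7² + 7*8) = 51*(8 + 49 + 56) = 51*113 = 5763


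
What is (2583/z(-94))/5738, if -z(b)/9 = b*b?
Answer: -287/50700968 ≈ -5.6606e-6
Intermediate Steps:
z(b) = -9*b**2 (z(b) = -9*b*b = -9*b**2)
(2583/z(-94))/5738 = (2583/((-9*(-94)**2)))/5738 = (2583/((-9*8836)))*(1/5738) = (2583/(-79524))*(1/5738) = (2583*(-1/79524))*(1/5738) = -287/8836*1/5738 = -287/50700968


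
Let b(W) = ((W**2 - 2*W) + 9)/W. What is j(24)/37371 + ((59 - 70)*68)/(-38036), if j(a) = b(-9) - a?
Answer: 2215351/118453613 ≈ 0.018702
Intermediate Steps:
b(W) = (9 + W**2 - 2*W)/W
j(a) = -12 - a (j(a) = (-2 - 9 + 9/(-9)) - a = (-2 - 9 + 9*(-1/9)) - a = (-2 - 9 - 1) - a = -12 - a)
j(24)/37371 + ((59 - 70)*68)/(-38036) = (-12 - 1*24)/37371 + ((59 - 70)*68)/(-38036) = (-12 - 24)*(1/37371) - 11*68*(-1/38036) = -36*1/37371 - 748*(-1/38036) = -12/12457 + 187/9509 = 2215351/118453613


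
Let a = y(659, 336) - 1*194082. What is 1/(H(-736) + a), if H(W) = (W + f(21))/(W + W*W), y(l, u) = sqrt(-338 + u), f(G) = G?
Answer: -2271828586814304/440921038812235910497 - 11705508864*I*sqrt(2)/440921038812235910497 ≈ -5.1525e-6 - 3.7544e-11*I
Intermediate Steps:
a = -194082 + I*sqrt(2) (a = sqrt(-338 + 336) - 1*194082 = sqrt(-2) - 194082 = I*sqrt(2) - 194082 = -194082 + I*sqrt(2) ≈ -1.9408e+5 + 1.4142*I)
H(W) = (21 + W)/(W + W**2) (H(W) = (W + 21)/(W + W*W) = (21 + W)/(W + W**2))
1/(H(-736) + a) = 1/((21 - 736)/((-736)*(1 - 736)) + (-194082 + I*sqrt(2))) = 1/(-1/736*(-715)/(-735) + (-194082 + I*sqrt(2))) = 1/(-1/736*(-1/735)*(-715) + (-194082 + I*sqrt(2))) = 1/(-143/108192 + (-194082 + I*sqrt(2))) = 1/(-20998119887/108192 + I*sqrt(2))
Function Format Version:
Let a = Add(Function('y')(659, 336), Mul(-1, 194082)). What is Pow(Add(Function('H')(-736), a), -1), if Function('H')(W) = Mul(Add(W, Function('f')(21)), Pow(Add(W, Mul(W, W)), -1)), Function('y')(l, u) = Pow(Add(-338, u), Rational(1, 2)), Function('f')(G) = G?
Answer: Add(Rational(-2271828586814304, 440921038812235910497), Mul(Rational(-11705508864, 440921038812235910497), I, Pow(2, Rational(1, 2)))) ≈ Add(-5.1525e-6, Mul(-3.7544e-11, I))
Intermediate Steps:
a = Add(-194082, Mul(I, Pow(2, Rational(1, 2)))) (a = Add(Pow(Add(-338, 336), Rational(1, 2)), Mul(-1, 194082)) = Add(Pow(-2, Rational(1, 2)), -194082) = Add(Mul(I, Pow(2, Rational(1, 2))), -194082) = Add(-194082, Mul(I, Pow(2, Rational(1, 2)))) ≈ Add(-1.9408e+5, Mul(1.4142, I)))
Function('H')(W) = Mul(Pow(Add(W, Pow(W, 2)), -1), Add(21, W)) (Function('H')(W) = Mul(Add(W, 21), Pow(Add(W, Mul(W, W)), -1)) = Mul(Add(21, W), Pow(Add(W, Pow(W, 2)), -1)) = Mul(Pow(Add(W, Pow(W, 2)), -1), Add(21, W)))
Pow(Add(Function('H')(-736), a), -1) = Pow(Add(Mul(Pow(-736, -1), Pow(Add(1, -736), -1), Add(21, -736)), Add(-194082, Mul(I, Pow(2, Rational(1, 2))))), -1) = Pow(Add(Mul(Rational(-1, 736), Pow(-735, -1), -715), Add(-194082, Mul(I, Pow(2, Rational(1, 2))))), -1) = Pow(Add(Mul(Rational(-1, 736), Rational(-1, 735), -715), Add(-194082, Mul(I, Pow(2, Rational(1, 2))))), -1) = Pow(Add(Rational(-143, 108192), Add(-194082, Mul(I, Pow(2, Rational(1, 2))))), -1) = Pow(Add(Rational(-20998119887, 108192), Mul(I, Pow(2, Rational(1, 2)))), -1)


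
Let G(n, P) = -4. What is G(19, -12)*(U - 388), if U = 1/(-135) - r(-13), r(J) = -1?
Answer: 208984/135 ≈ 1548.0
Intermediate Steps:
U = 134/135 (U = 1/(-135) - 1*(-1) = -1/135 + 1 = 134/135 ≈ 0.99259)
G(19, -12)*(U - 388) = -4*(134/135 - 388) = -4*(-52246/135) = 208984/135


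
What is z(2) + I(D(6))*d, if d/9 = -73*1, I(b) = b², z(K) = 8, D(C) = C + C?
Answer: -94600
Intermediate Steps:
D(C) = 2*C
d = -657 (d = 9*(-73*1) = 9*(-73) = -657)
z(2) + I(D(6))*d = 8 + (2*6)²*(-657) = 8 + 12²*(-657) = 8 + 144*(-657) = 8 - 94608 = -94600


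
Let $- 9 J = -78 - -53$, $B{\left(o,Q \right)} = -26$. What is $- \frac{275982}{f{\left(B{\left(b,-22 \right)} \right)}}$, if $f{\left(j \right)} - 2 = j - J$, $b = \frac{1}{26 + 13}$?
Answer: $\frac{2483838}{241} \approx 10306.0$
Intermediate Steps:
$b = \frac{1}{39} \approx 0.025641$
$J = \frac{25}{9}$ ($J = - \frac{-78 - -53}{9} = - \frac{-78 + 53}{9} = \left(- \frac{1}{9}\right) \left(-25\right) = \frac{25}{9} \approx 2.7778$)
$f{\left(j \right)} = - \frac{7}{9} + j$ ($f{\left(j \right)} = 2 + \left(j - \frac{25}{9}\right) = 2 + \left(- \frac{25}{9} + j\right) = - \frac{7}{9} + j$)
$- \frac{275982}{f{\left(B{\left(b,-22 \right)} \right)}} = - \frac{275982}{- \frac{7}{9} - 26} = - \frac{275982}{- \frac{241}{9}} = \left(-275982\right) \left(- \frac{9}{241}\right) = \frac{2483838}{241}$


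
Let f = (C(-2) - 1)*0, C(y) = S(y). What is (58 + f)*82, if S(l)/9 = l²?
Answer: 4756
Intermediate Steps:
S(l) = 9*l²
C(y) = 9*y²
f = 0 (f = (9*(-2)² - 1)*0 = (9*4 - 1)*0 = (36 - 1)*0 = 35*0 = 0)
(58 + f)*82 = (58 + 0)*82 = 58*82 = 4756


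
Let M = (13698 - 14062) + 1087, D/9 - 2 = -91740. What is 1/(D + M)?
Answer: -1/824919 ≈ -1.2122e-6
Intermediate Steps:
D = -825642 (D = 18 + 9*(-91740) = 18 - 825660 = -825642)
M = 723 (M = -364 + 1087 = 723)
1/(D + M) = 1/(-825642 + 723) = 1/(-824919) = -1/824919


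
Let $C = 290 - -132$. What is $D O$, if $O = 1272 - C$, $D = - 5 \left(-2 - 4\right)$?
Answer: $25500$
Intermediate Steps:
$C = 422$ ($C = 290 + 132 = 422$)
$D = 30$ ($D = \left(-5\right) \left(-6\right) = 30$)
$O = 850$ ($O = 1272 - 422 = 850$)
$D O = 30 \cdot 850 = 25500$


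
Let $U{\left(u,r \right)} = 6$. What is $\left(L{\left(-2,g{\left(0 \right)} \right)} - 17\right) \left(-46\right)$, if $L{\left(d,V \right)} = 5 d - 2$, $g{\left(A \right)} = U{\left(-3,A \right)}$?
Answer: $1334$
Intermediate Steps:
$g{\left(A \right)} = 6$
$L{\left(d,V \right)} = -2 + 5 d$
$\left(L{\left(-2,g{\left(0 \right)} \right)} - 17\right) \left(-46\right) = \left(\left(-2 + 5 \left(-2\right)\right) - 17\right) \left(-46\right) = \left(\left(-2 - 10\right) - 17\right) \left(-46\right) = \left(-12 - 17\right) \left(-46\right) = \left(-29\right) \left(-46\right) = 1334$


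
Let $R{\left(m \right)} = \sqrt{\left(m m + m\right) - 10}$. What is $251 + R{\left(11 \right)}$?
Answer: $251 + \sqrt{122} \approx 262.05$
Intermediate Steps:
$R{\left(m \right)} = \sqrt{-10 + m + m^{2}}$ ($R{\left(m \right)} = \sqrt{\left(m^{2} + m\right) - 10} = \sqrt{\left(m + m^{2}\right) - 10} = \sqrt{-10 + m + m^{2}}$)
$251 + R{\left(11 \right)} = 251 + \sqrt{-10 + 11 + 11^{2}} = 251 + \sqrt{-10 + 11 + 121} = 251 + \sqrt{122}$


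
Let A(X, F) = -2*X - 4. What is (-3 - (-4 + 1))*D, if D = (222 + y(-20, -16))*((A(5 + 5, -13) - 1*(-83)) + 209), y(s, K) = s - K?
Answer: 0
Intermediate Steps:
A(X, F) = -4 - 2*X
D = 58424 (D = (222 + (-20 - 1*(-16)))*(((-4 - 2*(5 + 5)) - 1*(-83)) + 209) = (222 + (-20 + 16))*(((-4 - 2*10) + 83) + 209) = (222 - 4)*(((-4 - 20) + 83) + 209) = 218*((-24 + 83) + 209) = 218*(59 + 209) = 218*268 = 58424)
(-3 - (-4 + 1))*D = (-3 - (-4 + 1))*58424 = (-3 - 1*(-3))*58424 = (-3 + 3)*58424 = 0*58424 = 0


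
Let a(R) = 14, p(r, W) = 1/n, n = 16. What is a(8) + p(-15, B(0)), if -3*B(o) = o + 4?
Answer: 225/16 ≈ 14.063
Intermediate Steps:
B(o) = -4/3 - o/3 (B(o) = -(o + 4)/3 = -(4 + o)/3 = -4/3 - o/3)
p(r, W) = 1/16
a(8) + p(-15, B(0)) = 14 + 1/16 = 225/16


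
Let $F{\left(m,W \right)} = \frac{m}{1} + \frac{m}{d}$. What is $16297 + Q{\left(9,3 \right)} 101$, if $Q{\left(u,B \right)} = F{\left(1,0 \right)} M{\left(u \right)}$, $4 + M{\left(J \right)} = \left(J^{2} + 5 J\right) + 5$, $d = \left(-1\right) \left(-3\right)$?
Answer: $\frac{100199}{3} \approx 33400.0$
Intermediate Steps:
$d = 3$
$M{\left(J \right)} = 1 + J^{2} + 5 J$ ($M{\left(J \right)} = -4 + \left(\left(J^{2} + 5 J\right) + 5\right) = -4 + \left(5 + J^{2} + 5 J\right) = 1 + J^{2} + 5 J$)
$F{\left(m,W \right)} = \frac{4 m}{3}$ ($F{\left(m,W \right)} = \frac{m}{1} + \frac{m}{3} = m 1 + m \frac{1}{3} = m + \frac{m}{3} = \frac{4 m}{3}$)
$Q{\left(u,B \right)} = \frac{4}{3} + \frac{4 u^{2}}{3} + \frac{20 u}{3}$ ($Q{\left(u,B \right)} = \frac{4}{3} \cdot 1 \left(1 + u^{2} + 5 u\right) = \frac{4 \left(1 + u^{2} + 5 u\right)}{3} = \frac{4}{3} + \frac{4 u^{2}}{3} + \frac{20 u}{3}$)
$16297 + Q{\left(9,3 \right)} 101 = 16297 + \left(\frac{4}{3} + \frac{4 \cdot 9^{2}}{3} + \frac{20}{3} \cdot 9\right) 101 = 16297 + \left(\frac{4}{3} + \frac{4}{3} \cdot 81 + 60\right) 101 = 16297 + \left(\frac{4}{3} + 108 + 60\right) 101 = 16297 + \frac{508}{3} \cdot 101 = 16297 + \frac{51308}{3} = \frac{100199}{3}$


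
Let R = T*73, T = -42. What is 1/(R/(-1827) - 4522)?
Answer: -87/393268 ≈ -0.00022122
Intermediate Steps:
R = -3066 (R = -42*73 = -3066)
1/(R/(-1827) - 4522) = 1/(-3066/(-1827) - 4522) = 1/(-3066*(-1/1827) - 4522) = 1/(146/87 - 4522) = 1/(-393268/87) = -87/393268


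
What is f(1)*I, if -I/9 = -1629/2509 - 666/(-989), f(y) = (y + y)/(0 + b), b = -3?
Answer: 359478/2481401 ≈ 0.14487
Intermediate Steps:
f(y) = -2*y/3 (f(y) = (y + y)/(0 - 3) = (2*y)/(-3) = (2*y)*(-⅓) = -2*y/3)
I = -539217/2481401 (I = -9*(-1629/2509 - 666/(-989)) = -9*(-1629*1/2509 - 666*(-1/989)) = -9*(-1629/2509 + 666/989) = -9*59913/2481401 = -539217/2481401 ≈ -0.21730)
f(1)*I = -⅔*1*(-539217/2481401) = -⅔*(-539217/2481401) = 359478/2481401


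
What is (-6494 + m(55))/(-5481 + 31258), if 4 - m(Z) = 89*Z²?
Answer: -275715/25777 ≈ -10.696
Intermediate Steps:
m(Z) = 4 - 89*Z²
(-6494 + m(55))/(-5481 + 31258) = (-6494 + (4 - 89*55²))/(-5481 + 31258) = (-6494 + (4 - 89*3025))/25777 = (-6494 + (4 - 269225))*(1/25777) = (-6494 - 269221)*(1/25777) = -275715*1/25777 = -275715/25777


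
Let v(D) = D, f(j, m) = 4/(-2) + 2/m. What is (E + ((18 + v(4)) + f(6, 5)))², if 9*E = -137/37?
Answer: 1107624961/2772225 ≈ 399.54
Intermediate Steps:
f(j, m) = -2 + 2/m (f(j, m) = 4*(-½) + 2/m = -2 + 2/m)
E = -137/333 (E = (-137/37)/9 = (-137*1/37)/9 = (⅑)*(-137/37) = -137/333 ≈ -0.41141)
(E + ((18 + v(4)) + f(6, 5)))² = (-137/333 + ((18 + 4) + (-2 + 2/5)))² = (-137/333 + (22 + (-2 + 2*(⅕))))² = (-137/333 + (22 + (-2 + ⅖)))² = (-137/333 + (22 - 8/5))² = (-137/333 + 102/5)² = (33281/1665)² = 1107624961/2772225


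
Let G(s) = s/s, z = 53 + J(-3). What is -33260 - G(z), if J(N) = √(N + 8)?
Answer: -33261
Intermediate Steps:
J(N) = √(8 + N)
z = 53 + √5 (z = 53 + √(8 - 3) = 53 + √5 ≈ 55.236)
G(s) = 1
-33260 - G(z) = -33260 - 1*1 = -33260 - 1 = -33261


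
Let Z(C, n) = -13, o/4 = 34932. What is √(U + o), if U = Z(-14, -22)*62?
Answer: √138922 ≈ 372.72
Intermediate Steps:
o = 139728 (o = 4*34932 = 139728)
U = -806 (U = -13*62 = -806)
√(U + o) = √(-806 + 139728) = √138922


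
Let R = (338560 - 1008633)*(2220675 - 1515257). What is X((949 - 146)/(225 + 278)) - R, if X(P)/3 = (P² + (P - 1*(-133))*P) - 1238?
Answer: 119592686904394745/253009 ≈ 4.7268e+11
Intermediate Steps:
X(P) = -3714 + 3*P² + 3*P*(133 + P) (X(P) = 3*((P² + (P - 1*(-133))*P) - 1238) = 3*((P² + (P + 133)*P) - 1238) = 3*((P² + (133 + P)*P) - 1238) = 3*((P² + P*(133 + P)) - 1238) = 3*(-1238 + P² + P*(133 + P)) = -3714 + 3*P² + 3*P*(133 + P))
R = -472681555514 (R = -670073*705418 = -472681555514)
X((949 - 146)/(225 + 278)) - R = (-3714 + 6*((949 - 146)/(225 + 278))² + 399*((949 - 146)/(225 + 278))) - 1*(-472681555514) = (-3714 + 6*(803/503)² + 399*(803/503)) + 472681555514 = (-3714 + 6*(644809/253009) + 320397/503) + 472681555514 = (-3714 + 3868854/253009 + 320397/503) + 472681555514 = -774646881/253009 + 472681555514 = 119592686904394745/253009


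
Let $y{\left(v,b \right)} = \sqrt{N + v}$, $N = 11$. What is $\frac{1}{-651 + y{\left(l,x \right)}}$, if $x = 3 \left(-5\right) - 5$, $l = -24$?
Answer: $- \frac{651}{423814} - \frac{i \sqrt{13}}{423814} \approx -0.0015361 - 8.5074 \cdot 10^{-6} i$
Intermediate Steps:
$x = -20$ ($x = -15 - 5 = -20$)
$y{\left(v,b \right)} = \sqrt{11 + v}$
$\frac{1}{-651 + y{\left(l,x \right)}} = \frac{1}{-651 + \sqrt{11 - 24}} = \frac{1}{-651 + \sqrt{-13}} = \frac{1}{-651 + i \sqrt{13}}$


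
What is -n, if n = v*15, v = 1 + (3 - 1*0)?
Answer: -60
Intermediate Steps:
v = 4 (v = 1 + (3 + 0) = 1 + 3 = 4)
n = 60 (n = 4*15 = 60)
-n = -1*60 = -60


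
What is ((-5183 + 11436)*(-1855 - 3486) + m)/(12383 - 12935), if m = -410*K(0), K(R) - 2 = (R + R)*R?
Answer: 1452091/24 ≈ 60504.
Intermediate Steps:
K(R) = 2 + 2*R² (K(R) = 2 + (R + R)*R = 2 + (2*R)*R = 2 + 2*R²)
m = -820 (m = -410*(2 + 2*0²) = -410*(2 + 2*0) = -410*(2 + 0) = -410*2 = -820)
((-5183 + 11436)*(-1855 - 3486) + m)/(12383 - 12935) = ((-5183 + 11436)*(-1855 - 3486) - 820)/(12383 - 12935) = (6253*(-5341) - 820)/(-552) = (-33397273 - 820)*(-1/552) = -33398093*(-1/552) = 1452091/24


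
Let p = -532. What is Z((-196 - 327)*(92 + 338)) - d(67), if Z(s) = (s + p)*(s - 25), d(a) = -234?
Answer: 50700789364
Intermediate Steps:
Z(s) = (-532 + s)*(-25 + s) (Z(s) = (s - 532)*(s - 25) = (-532 + s)*(-25 + s))
Z((-196 - 327)*(92 + 338)) - d(67) = (13300 + ((-196 - 327)*(92 + 338))² - 557*(-196 - 327)*(92 + 338)) - 1*(-234) = (13300 + (-523*430)² - (-291311)*430) + 234 = (13300 + (-224890)² - 557*(-224890)) + 234 = (13300 + 50575512100 + 125263730) + 234 = 50700789130 + 234 = 50700789364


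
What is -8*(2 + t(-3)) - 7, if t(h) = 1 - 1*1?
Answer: -23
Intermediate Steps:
t(h) = 0 (t(h) = 1 - 1 = 0)
-8*(2 + t(-3)) - 7 = -8*(2 + 0) - 7 = -8*2 - 7 = -16 - 7 = -23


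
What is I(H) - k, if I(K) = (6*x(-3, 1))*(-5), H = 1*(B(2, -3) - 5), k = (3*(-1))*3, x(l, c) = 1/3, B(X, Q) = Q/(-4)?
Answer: -1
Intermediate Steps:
B(X, Q) = -Q/4 (B(X, Q) = Q*(-¼) = -Q/4)
x(l, c) = ⅓
k = -9 (k = -3*3 = -9)
H = -17/4 (H = 1*(-¼*(-3) - 5) = 1*(¾ - 5) = 1*(-17/4) = -17/4 ≈ -4.2500)
I(K) = -10 (I(K) = (6*(⅓))*(-5) = 2*(-5) = -10)
I(H) - k = -10 - 1*(-9) = -10 + 9 = -1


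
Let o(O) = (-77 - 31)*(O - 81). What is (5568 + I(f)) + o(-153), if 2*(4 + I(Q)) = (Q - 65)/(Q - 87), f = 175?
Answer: 246693/8 ≈ 30837.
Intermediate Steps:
o(O) = 8748 - 108*O (o(O) = -108*(-81 + O) = 8748 - 108*O)
I(Q) = -4 + (-65 + Q)/(2*(-87 + Q)) (I(Q) = -4 + ((Q - 65)/(Q - 87))/2 = -4 + ((-65 + Q)/(-87 + Q))/2 = -4 + (-65 + Q)/(2*(-87 + Q)))
(5568 + I(f)) + o(-153) = (5568 + (631 - 7*175)/(2*(-87 + 175))) + (8748 - 108*(-153)) = (5568 + (½)*(631 - 1225)/88) + (8748 + 16524) = (5568 + (½)*(1/88)*(-594)) + 25272 = (5568 - 27/8) + 25272 = 44517/8 + 25272 = 246693/8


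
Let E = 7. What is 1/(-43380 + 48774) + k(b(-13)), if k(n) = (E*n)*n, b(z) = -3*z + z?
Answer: 25524409/5394 ≈ 4732.0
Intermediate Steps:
b(z) = -2*z
k(n) = 7*n² (k(n) = (7*n)*n = 7*n²)
1/(-43380 + 48774) + k(b(-13)) = 1/(-43380 + 48774) + 7*(-2*(-13))² = 1/5394 + 7*26² = 1/5394 + 7*676 = 1/5394 + 4732 = 25524409/5394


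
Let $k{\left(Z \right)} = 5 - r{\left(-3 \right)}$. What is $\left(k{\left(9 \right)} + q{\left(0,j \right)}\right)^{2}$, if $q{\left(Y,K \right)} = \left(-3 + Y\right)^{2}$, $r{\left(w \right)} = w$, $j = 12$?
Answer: $289$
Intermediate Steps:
$k{\left(Z \right)} = 8$ ($k{\left(Z \right)} = 5 - -3 = 5 + 3 = 8$)
$\left(k{\left(9 \right)} + q{\left(0,j \right)}\right)^{2} = \left(8 + \left(-3 + 0\right)^{2}\right)^{2} = \left(8 + \left(-3\right)^{2}\right)^{2} = \left(8 + 9\right)^{2} = 17^{2} = 289$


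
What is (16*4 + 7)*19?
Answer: 1349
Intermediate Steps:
(16*4 + 7)*19 = (64 + 7)*19 = 71*19 = 1349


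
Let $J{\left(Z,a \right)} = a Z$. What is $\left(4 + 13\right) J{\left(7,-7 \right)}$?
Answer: $-833$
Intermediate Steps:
$J{\left(Z,a \right)} = Z a$
$\left(4 + 13\right) J{\left(7,-7 \right)} = \left(4 + 13\right) 7 \left(-7\right) = 17 \left(-49\right) = -833$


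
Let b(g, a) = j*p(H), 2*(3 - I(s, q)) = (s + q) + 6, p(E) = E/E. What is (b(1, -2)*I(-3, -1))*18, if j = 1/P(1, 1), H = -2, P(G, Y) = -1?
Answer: -36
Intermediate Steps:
p(E) = 1
I(s, q) = -q/2 - s/2 (I(s, q) = 3 - ((s + q) + 6)/2 = 3 - ((q + s) + 6)/2 = 3 - (6 + q + s)/2 = 3 + (-3 - q/2 - s/2) = -q/2 - s/2)
j = -1 (j = 1/(-1) = -1)
b(g, a) = -1 (b(g, a) = -1*1 = -1)
(b(1, -2)*I(-3, -1))*18 = -(-1/2*(-1) - 1/2*(-3))*18 = -(1/2 + 3/2)*18 = -1*2*18 = -2*18 = -36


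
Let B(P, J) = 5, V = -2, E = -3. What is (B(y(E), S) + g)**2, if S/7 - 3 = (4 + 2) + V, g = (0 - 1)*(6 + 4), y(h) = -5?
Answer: 25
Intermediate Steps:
g = -10 (g = -1*10 = -10)
S = 49 (S = 21 + 7*((4 + 2) - 2) = 21 + 7*(6 - 2) = 21 + 7*4 = 21 + 28 = 49)
(B(y(E), S) + g)**2 = (5 - 10)**2 = (-5)**2 = 25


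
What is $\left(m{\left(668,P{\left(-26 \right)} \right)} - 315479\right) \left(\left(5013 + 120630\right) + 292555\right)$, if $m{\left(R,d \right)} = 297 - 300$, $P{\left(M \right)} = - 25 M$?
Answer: $-131933941436$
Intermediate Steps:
$m{\left(R,d \right)} = -3$
$\left(m{\left(668,P{\left(-26 \right)} \right)} - 315479\right) \left(\left(5013 + 120630\right) + 292555\right) = \left(-3 - 315479\right) \left(\left(5013 + 120630\right) + 292555\right) = - 315482 \left(125643 + 292555\right) = \left(-315482\right) 418198 = -131933941436$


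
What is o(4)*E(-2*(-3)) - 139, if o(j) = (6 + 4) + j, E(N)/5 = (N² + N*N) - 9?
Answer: 4271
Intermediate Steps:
E(N) = -45 + 10*N² (E(N) = 5*((N² + N*N) - 9) = 5*((N² + N²) - 9) = 5*(2*N² - 9) = 5*(-9 + 2*N²) = -45 + 10*N²)
o(j) = 10 + j
o(4)*E(-2*(-3)) - 139 = (10 + 4)*(-45 + 10*(-2*(-3))²) - 139 = 14*(-45 + 10*6²) - 139 = 14*(-45 + 10*36) - 139 = 14*(-45 + 360) - 139 = 14*315 - 139 = 4410 - 139 = 4271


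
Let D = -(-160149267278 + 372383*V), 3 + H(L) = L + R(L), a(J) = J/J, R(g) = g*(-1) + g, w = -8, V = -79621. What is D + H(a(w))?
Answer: 189798774119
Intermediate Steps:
R(g) = 0 (R(g) = -g + g = 0)
a(J) = 1
H(L) = -3 + L (H(L) = -3 + (L + 0) = -3 + L)
D = 189798774121 (D = -372383/(1/(-430066 - 79621)) = -372383/(1/(-509687)) = -372383/(-1/509687) = -372383*(-509687) = 189798774121)
D + H(a(w)) = 189798774121 + (-3 + 1) = 189798774121 - 2 = 189798774119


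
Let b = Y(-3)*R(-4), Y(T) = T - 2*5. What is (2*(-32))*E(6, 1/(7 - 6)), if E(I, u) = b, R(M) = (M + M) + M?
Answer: -9984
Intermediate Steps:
R(M) = 3*M (R(M) = 2*M + M = 3*M)
Y(T) = -10 + T (Y(T) = T - 10 = -10 + T)
b = 156 (b = (-10 - 3)*(3*(-4)) = -13*(-12) = 156)
E(I, u) = 156
(2*(-32))*E(6, 1/(7 - 6)) = (2*(-32))*156 = -64*156 = -9984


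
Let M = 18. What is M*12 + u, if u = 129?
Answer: 345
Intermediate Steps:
M*12 + u = 18*12 + 129 = 216 + 129 = 345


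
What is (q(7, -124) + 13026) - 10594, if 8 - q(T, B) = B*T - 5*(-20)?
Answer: 3208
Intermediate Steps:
q(T, B) = -92 - B*T (q(T, B) = 8 - (B*T - 5*(-20)) = 8 - (B*T + 100) = 8 - (100 + B*T) = 8 + (-100 - B*T) = -92 - B*T)
(q(7, -124) + 13026) - 10594 = ((-92 - 1*(-124)*7) + 13026) - 10594 = ((-92 + 868) + 13026) - 10594 = (776 + 13026) - 10594 = 13802 - 10594 = 3208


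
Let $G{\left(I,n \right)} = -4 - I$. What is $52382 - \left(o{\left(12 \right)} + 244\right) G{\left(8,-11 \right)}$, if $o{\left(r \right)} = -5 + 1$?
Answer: $55262$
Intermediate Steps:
$o{\left(r \right)} = -4$
$52382 - \left(o{\left(12 \right)} + 244\right) G{\left(8,-11 \right)} = 52382 - \left(-4 + 244\right) \left(-4 - 8\right) = 52382 - 240 \left(-4 - 8\right) = 52382 - 240 \left(-12\right) = 52382 - -2880 = 52382 + 2880 = 55262$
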